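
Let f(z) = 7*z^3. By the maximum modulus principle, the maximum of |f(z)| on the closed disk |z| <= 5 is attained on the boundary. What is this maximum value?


Step 1: On |z| = 5, |f(z)| = 7 * |z|^3 = 7 * 5^3
Step 2: By maximum modulus principle, maximum is on boundary.
Step 3: Maximum = 7 * 125 = 875

875


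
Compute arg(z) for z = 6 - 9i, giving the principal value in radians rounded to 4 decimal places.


Step 1: z = 6 - 9i
Step 2: arg(z) = atan2(-9, 6)
Step 3: arg(z) = -0.9828

-0.9828


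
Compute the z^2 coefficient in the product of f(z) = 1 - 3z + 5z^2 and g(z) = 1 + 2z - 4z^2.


Step 1: z^2 term in f*g comes from: (1)*(-4z^2) + (-3z)*(2z) + (5z^2)*(1)
Step 2: = -4 - 6 + 5
Step 3: = -5

-5


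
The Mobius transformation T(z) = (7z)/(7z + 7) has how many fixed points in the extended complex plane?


Step 1: Fixed points satisfy T(z) = z
Step 2: 7z^2 = 0
Step 3: Discriminant = 0^2 - 4*7*0 = 0
Step 4: Number of fixed points = 1

1


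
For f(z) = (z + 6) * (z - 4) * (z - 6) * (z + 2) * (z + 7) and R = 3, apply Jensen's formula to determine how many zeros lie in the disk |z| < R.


Jensen's formula: (1/2pi)*integral log|f(Re^it)|dt = log|f(0)| + sum_{|a_k|<R} log(R/|a_k|)
Step 1: f(0) = 6 * (-4) * (-6) * 2 * 7 = 2016
Step 2: log|f(0)| = log|-6| + log|4| + log|6| + log|-2| + log|-7| = 7.6089
Step 3: Zeros inside |z| < 3: -2
Step 4: Jensen sum = log(3/2) = 0.4055
Step 5: n(R) = number of terms in the Jensen sum = count of zeros inside |z| < 3 = 1

1


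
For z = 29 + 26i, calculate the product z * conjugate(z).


Step 1: conj(z) = 29 - 26i
Step 2: z * conj(z) = 29^2 + 26^2
Step 3: = 841 + 676 = 1517

1517


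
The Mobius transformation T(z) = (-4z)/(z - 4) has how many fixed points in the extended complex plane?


Step 1: Fixed points satisfy T(z) = z
Step 2: z^2 = 0
Step 3: Discriminant = 0^2 - 4*1*0 = 0
Step 4: Number of fixed points = 1

1


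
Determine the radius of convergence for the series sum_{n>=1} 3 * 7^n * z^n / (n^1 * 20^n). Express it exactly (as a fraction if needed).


Step 1: General term a_n = 3 * 7^n / (n^1 * 20^n)
Step 2: By the root test, |a_n|^(1/n) = 3^(1/n) * 7 / (n^(1/n) * 20) -> 7/20 as n -> infinity (since 3^(1/n) -> 1 and n^(1/n) -> 1)
Step 3: R = 1/lim|a_n|^(1/n) = 20/7

20/7


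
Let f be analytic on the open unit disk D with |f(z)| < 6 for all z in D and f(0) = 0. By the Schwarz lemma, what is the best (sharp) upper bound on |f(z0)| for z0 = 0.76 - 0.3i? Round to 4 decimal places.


Step 1: g = f/6 maps D -> D with g(0) = 0, so by the Schwarz lemma |g(z)| <= |z|, i.e. |f(z)| <= 6|z|; this is sharp (f(z) = 6z).
Step 2: |z0|^2 = 0.76^2 + (-0.3)^2 = 0.6676
Step 3: |z0| = sqrt(0.6676) = 0.817068
Step 4: Best bound = 6 * |z0| = 6 * 0.817068 = 4.9024

4.9024


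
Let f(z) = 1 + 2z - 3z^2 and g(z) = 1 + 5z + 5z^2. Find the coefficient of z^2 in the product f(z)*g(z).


Step 1: z^2 term in f*g comes from: (1)*(5z^2) + (2z)*(5z) + (-3z^2)*(1)
Step 2: = 5 + 10 - 3
Step 3: = 12

12


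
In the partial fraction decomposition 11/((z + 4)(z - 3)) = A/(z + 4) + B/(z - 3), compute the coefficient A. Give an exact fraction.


Step 1: Multiply both sides by (z + 4) and set z = -4
Step 2: A = 11 / (-4 - 3)
Step 3: A = 11 / (-7)
Step 4: A = -11/7

-11/7


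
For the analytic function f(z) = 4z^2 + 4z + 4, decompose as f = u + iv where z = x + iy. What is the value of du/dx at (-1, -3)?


Step 1: f(z) = 4(x+iy)^2 + 4(x+iy) + 4
Step 2: u = 4(x^2 - y^2) + 4x + 4
Step 3: u_x = 8x + 4
Step 4: At (-1, -3): u_x = -8 + 4 = -4

-4


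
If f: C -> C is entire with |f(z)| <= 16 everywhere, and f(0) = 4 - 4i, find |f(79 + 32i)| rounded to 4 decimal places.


Step 1: By Liouville's theorem, a bounded entire function is constant.
Step 2: f(z) = f(0) = 4 - 4i for all z.
Step 3: |f(w)| = |4 - 4i| = sqrt(16 + 16)
Step 4: = 5.6569

5.6569


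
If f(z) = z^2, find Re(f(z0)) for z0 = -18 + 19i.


Step 1: z0 = -18 + 19i
Step 2: z0^2 = (-18)^2 - 19^2 - 684i
Step 3: real part = 324 - 361 = -37

-37


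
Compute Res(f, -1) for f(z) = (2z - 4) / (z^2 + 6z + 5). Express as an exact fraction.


Step 1: Q(z) = z^2 + 6z + 5 = (z + 1)(z + 5)
Step 2: Q'(z) = 2z + 6
Step 3: Q'(-1) = 4, P(-1) = -6
Step 4: Res = P(-1)/Q'(-1) = -6/4 = -3/2

-3/2


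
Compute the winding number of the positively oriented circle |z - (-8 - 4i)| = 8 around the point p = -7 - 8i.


Step 1: Center c = (-8, -4), radius = 8
Step 2: |p - c|^2 = 1^2 + (-4)^2 = 17
Step 3: r^2 = 64
Step 4: |p-c| < r so winding number = 1

1


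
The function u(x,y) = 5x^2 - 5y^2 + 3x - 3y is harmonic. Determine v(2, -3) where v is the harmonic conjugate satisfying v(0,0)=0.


Step 1: v_x = -u_y = 10y + 3
Step 2: v_y = u_x = 10x + 3
Step 3: v = 10xy + 3x + 3y + C
Step 4: v(0,0) = 0 => C = 0
Step 5: v(2, -3) = -63

-63


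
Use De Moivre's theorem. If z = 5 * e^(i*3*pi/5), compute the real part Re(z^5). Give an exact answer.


Step 1: By De Moivre's theorem, z^5 = 5^5 * e^(i*5*3*pi/5) = 3125 * (cos(3*pi) + i*sin(3*pi))
Step 2: |z|^5 = 5^5 = 3125
Step 3: Reduce the angle mod 2*pi: 3*pi - 2*pi = pi
Step 4: cos(pi) = -1
Step 5: Re(z^5) = 3125 * (-1) = -3125

-3125


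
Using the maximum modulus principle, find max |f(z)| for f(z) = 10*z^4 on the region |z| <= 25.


Step 1: On |z| = 25, |f(z)| = 10 * |z|^4 = 10 * 25^4
Step 2: By maximum modulus principle, maximum is on boundary.
Step 3: Maximum = 10 * 390625 = 3906250

3906250


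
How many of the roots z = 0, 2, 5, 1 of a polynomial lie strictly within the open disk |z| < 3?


Step 1: Check each root:
  z = 0: |0| = 0 < 3
  z = 2: |2| = 2 < 3
  z = 5: |5| = 5 >= 3
  z = 1: |1| = 1 < 3
Step 2: Count = 3

3


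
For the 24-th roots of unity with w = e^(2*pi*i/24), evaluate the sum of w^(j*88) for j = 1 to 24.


Step 1: The sum sum_{j=1}^{n} w^(k*j) equals n if n | k, else 0.
Step 2: Here n = 24, k = 88
Step 3: Does n divide k? 24 | 88 -> False
Step 4: Sum = 0

0


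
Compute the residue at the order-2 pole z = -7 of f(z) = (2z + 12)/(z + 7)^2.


Step 1: Pole of order 2 at z = -7
Step 2: Res = lim d/dz [(z + 7)^2 * f(z)] as z -> -7
Step 3: (z + 7)^2 * f(z) = 2z + 12
Step 4: d/dz[2z + 12] = 2

2


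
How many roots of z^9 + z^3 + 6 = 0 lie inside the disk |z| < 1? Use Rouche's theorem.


Step 1: On |z| = 1 the three terms have sizes |z^9| = 1^9 = 1, |z^3| = 1^3 = 1, |6| = 6
Step 2: The dominant term is g(z) = 6; let h(z) = z^9 + z^3 so f = g + h
Step 3: On |z| = 1: |g| = 6 and |h| <= 1 + 1 = 2
Step 4: Since 6 > 2, |h| < |g| on |z| = 1, so by Rouche f has the same number of zeros as g inside |z| < 1
Step 5: g(z) = 6 is a nonzero constant with no zeros inside |z| < 1. Answer = 0

0


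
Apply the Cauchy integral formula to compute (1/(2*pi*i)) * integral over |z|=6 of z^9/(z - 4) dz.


Step 1: f(z) = z^9, a = 4 is inside |z| = 6
Step 2: By Cauchy integral formula: (1/(2pi*i)) * integral = f(a)
Step 3: f(4) = 4^9 = 262144

262144


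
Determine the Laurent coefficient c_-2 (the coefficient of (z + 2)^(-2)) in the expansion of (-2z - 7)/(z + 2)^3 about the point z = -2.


Step 1: Write the numerator in powers of (z + 2): -2z - 7 = -2(z + 2) + (-2*(-2) - 7) = -2(z + 2) - 3
Step 2: Divide by (z + 2)^3: f(z) = -3(z + 2)^(-3) - 2(z + 2)^(-2)
Step 3: This finite sum is the Laurent series of f about z = -2.
Step 4: Coefficient of (z + 2)^(-2) = coefficient of (z + 2) in the re-centred numerator = -2

-2


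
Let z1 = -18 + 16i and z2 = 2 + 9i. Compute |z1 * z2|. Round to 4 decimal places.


Step 1: |z1| = sqrt((-18)^2 + 16^2) = sqrt(580)
Step 2: |z2| = sqrt(2^2 + 9^2) = sqrt(85)
Step 3: |z1*z2| = |z1|*|z2| = sqrt(580) * sqrt(85) = sqrt(580 * 85) = sqrt(49300)
Step 4: = 222.036

222.036


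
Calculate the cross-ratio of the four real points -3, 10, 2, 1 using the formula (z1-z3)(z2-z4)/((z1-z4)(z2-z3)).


Step 1: (z1-z3)(z2-z4) = (-5) * 9 = -45
Step 2: (z1-z4)(z2-z3) = (-4) * 8 = -32
Step 3: Cross-ratio = 45/32 = 45/32

45/32


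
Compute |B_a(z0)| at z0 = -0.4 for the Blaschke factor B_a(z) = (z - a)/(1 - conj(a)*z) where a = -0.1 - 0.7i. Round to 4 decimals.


Step 1: Numerator z0 - a = -0.4 - (-0.1 - 0.7i) = -0.3 + 0.7i
Step 2: Denominator 1 - conj(a)*z0 = 1 - (-0.1 + 0.7i)*(-0.4) = 0.96 + 0.28i
Step 3: |z0 - a|^2 = (-0.3)^2 + 0.7^2 = 0.58; |1 - conj(a)*z0|^2 = 0.96^2 + 0.28^2 = 1
Step 4: |B_a(-0.4)| = sqrt(0.58 / 1) = sqrt(0.58)
Step 5: = 0.7616

0.7616


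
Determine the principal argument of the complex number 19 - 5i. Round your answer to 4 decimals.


Step 1: z = 19 - 5i
Step 2: arg(z) = atan2(-5, 19)
Step 3: arg(z) = -0.2573

-0.2573


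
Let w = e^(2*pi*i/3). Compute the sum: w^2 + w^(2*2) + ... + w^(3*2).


Step 1: The sum sum_{j=1}^{n} w^(k*j) equals n if n | k, else 0.
Step 2: Here n = 3, k = 2
Step 3: Does n divide k? 3 | 2 -> False
Step 4: Sum = 0

0


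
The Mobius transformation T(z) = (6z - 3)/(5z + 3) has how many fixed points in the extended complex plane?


Step 1: Fixed points satisfy T(z) = z
Step 2: 5z^2 - 3z + 3 = 0
Step 3: Discriminant = (-3)^2 - 4*5*3 = -51
Step 4: Number of fixed points = 2

2


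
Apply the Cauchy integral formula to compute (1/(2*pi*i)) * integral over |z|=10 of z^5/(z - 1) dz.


Step 1: f(z) = z^5, a = 1 is inside |z| = 10
Step 2: By Cauchy integral formula: (1/(2pi*i)) * integral = f(a)
Step 3: f(1) = 1^5 = 1

1


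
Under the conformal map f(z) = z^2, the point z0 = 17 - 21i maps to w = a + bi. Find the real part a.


Step 1: z0 = 17 - 21i
Step 2: z0^2 = 17^2 - (-21)^2 - 714i
Step 3: real part = 289 - 441 = -152

-152


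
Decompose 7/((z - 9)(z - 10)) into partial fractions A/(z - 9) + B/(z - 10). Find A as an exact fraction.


Step 1: Multiply both sides by (z - 9) and set z = 9
Step 2: A = 7 / (9 - 10)
Step 3: A = 7 / (-1)
Step 4: A = -7

-7


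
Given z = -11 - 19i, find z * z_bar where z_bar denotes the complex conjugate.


Step 1: conj(z) = -11 + 19i
Step 2: z * conj(z) = (-11)^2 + (-19)^2
Step 3: = 121 + 361 = 482

482


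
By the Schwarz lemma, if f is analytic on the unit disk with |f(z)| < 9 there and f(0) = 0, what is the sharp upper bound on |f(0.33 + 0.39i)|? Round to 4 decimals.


Step 1: g = f/9 maps D -> D with g(0) = 0, so by the Schwarz lemma |g(z)| <= |z|, i.e. |f(z)| <= 9|z|; this is sharp (f(z) = 9z).
Step 2: |z0|^2 = 0.33^2 + 0.39^2 = 0.261
Step 3: |z0| = sqrt(0.261) = 0.510882
Step 4: Best bound = 9 * |z0| = 9 * 0.510882 = 4.5979

4.5979


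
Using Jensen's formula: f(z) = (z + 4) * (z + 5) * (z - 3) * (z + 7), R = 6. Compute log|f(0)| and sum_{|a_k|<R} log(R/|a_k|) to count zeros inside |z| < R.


Jensen's formula: (1/2pi)*integral log|f(Re^it)|dt = log|f(0)| + sum_{|a_k|<R} log(R/|a_k|)
Step 1: f(0) = 4 * 5 * (-3) * 7 = -420
Step 2: log|f(0)| = log|-4| + log|-5| + log|3| + log|-7| = 6.0403
Step 3: Zeros inside |z| < 6: -4, -5, 3
Step 4: Jensen sum = log(6/4) + log(6/5) + log(6/3) = 1.2809
Step 5: n(R) = number of terms in the Jensen sum = count of zeros inside |z| < 6 = 3

3


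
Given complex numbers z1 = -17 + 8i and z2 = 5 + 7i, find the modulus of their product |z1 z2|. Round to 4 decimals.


Step 1: |z1| = sqrt((-17)^2 + 8^2) = sqrt(353)
Step 2: |z2| = sqrt(5^2 + 7^2) = sqrt(74)
Step 3: |z1*z2| = |z1|*|z2| = sqrt(353) * sqrt(74) = sqrt(353 * 74) = sqrt(26122)
Step 4: = 161.623

161.623


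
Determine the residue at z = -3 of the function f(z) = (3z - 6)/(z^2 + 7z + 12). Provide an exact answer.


Step 1: Q(z) = z^2 + 7z + 12 = (z + 3)(z + 4)
Step 2: Q'(z) = 2z + 7
Step 3: Q'(-3) = 1, P(-3) = -15
Step 4: Res = P(-3)/Q'(-3) = -15/1 = -15

-15


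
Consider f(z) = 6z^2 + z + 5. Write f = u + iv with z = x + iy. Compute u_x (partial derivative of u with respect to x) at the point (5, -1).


Step 1: f(z) = 6(x+iy)^2 + (x+iy) + 5
Step 2: u = 6(x^2 - y^2) + x + 5
Step 3: u_x = 12x + 1
Step 4: At (5, -1): u_x = 60 + 1 = 61

61


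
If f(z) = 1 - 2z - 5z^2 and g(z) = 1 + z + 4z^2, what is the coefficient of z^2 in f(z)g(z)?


Step 1: z^2 term in f*g comes from: (1)*(4z^2) + (-2z)*(z) + (-5z^2)*(1)
Step 2: = 4 - 2 - 5
Step 3: = -3

-3


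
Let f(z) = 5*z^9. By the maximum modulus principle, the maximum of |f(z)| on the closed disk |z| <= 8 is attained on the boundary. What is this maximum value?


Step 1: On |z| = 8, |f(z)| = 5 * |z|^9 = 5 * 8^9
Step 2: By maximum modulus principle, maximum is on boundary.
Step 3: Maximum = 5 * 134217728 = 671088640

671088640


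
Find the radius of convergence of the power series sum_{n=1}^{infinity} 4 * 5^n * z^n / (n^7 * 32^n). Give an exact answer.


Step 1: General term a_n = 4 * 5^n / (n^7 * 32^n)
Step 2: By the root test, |a_n|^(1/n) = 4^(1/n) * 5 / (n^(7/n) * 32) -> 5/32 as n -> infinity (since 4^(1/n) -> 1 and n^(7/n) -> 1)
Step 3: R = 1/lim|a_n|^(1/n) = 32/5

32/5


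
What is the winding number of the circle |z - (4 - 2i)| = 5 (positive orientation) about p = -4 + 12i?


Step 1: Center c = (4, -2), radius = 5
Step 2: |p - c|^2 = (-8)^2 + 14^2 = 260
Step 3: r^2 = 25
Step 4: |p-c| > r so winding number = 0

0


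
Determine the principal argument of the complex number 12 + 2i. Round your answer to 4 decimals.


Step 1: z = 12 + 2i
Step 2: arg(z) = atan2(2, 12)
Step 3: arg(z) = 0.1651

0.1651


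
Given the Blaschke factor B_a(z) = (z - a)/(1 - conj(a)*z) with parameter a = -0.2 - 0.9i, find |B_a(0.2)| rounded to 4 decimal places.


Step 1: Numerator z0 - a = 0.2 - (-0.2 - 0.9i) = 0.4 + 0.9i
Step 2: Denominator 1 - conj(a)*z0 = 1 - (-0.2 + 0.9i)*0.2 = 1.04 - 0.18i
Step 3: |z0 - a|^2 = 0.4^2 + 0.9^2 = 0.97; |1 - conj(a)*z0|^2 = 1.04^2 + (-0.18)^2 = 1.114
Step 4: |B_a(0.2)| = sqrt(0.97 / 1.114) = sqrt(0.870736)
Step 5: = 0.9331

0.9331


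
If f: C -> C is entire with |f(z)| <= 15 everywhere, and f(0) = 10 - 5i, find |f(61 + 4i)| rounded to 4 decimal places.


Step 1: By Liouville's theorem, a bounded entire function is constant.
Step 2: f(z) = f(0) = 10 - 5i for all z.
Step 3: |f(w)| = |10 - 5i| = sqrt(100 + 25)
Step 4: = 11.1803

11.1803


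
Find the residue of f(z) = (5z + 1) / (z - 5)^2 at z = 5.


Step 1: Pole of order 2 at z = 5
Step 2: Res = lim d/dz [(z - 5)^2 * f(z)] as z -> 5
Step 3: (z - 5)^2 * f(z) = 5z + 1
Step 4: d/dz[5z + 1] = 5

5


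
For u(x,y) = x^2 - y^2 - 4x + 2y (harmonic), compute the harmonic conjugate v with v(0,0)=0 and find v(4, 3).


Step 1: v_x = -u_y = 2y - 2
Step 2: v_y = u_x = 2x - 4
Step 3: v = 2xy - 2x - 4y + C
Step 4: v(0,0) = 0 => C = 0
Step 5: v(4, 3) = 4

4


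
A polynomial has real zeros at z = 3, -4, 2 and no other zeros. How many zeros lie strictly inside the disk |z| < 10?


Step 1: Check each root:
  z = 3: |3| = 3 < 10
  z = -4: |-4| = 4 < 10
  z = 2: |2| = 2 < 10
Step 2: Count = 3

3


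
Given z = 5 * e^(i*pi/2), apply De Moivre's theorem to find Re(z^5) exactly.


Step 1: By De Moivre's theorem, z^5 = 5^5 * e^(i*5*pi/2) = 3125 * (cos(5*pi/2) + i*sin(5*pi/2))
Step 2: |z|^5 = 5^5 = 3125
Step 3: Reduce the angle mod 2*pi: 5*pi/2 - 2*pi = pi/2
Step 4: cos(pi/2) = 0
Step 5: Re(z^5) = 3125 * 0 = 0

0


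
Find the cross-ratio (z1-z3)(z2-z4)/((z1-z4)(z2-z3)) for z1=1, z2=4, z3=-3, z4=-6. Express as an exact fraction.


Step 1: (z1-z3)(z2-z4) = 4 * 10 = 40
Step 2: (z1-z4)(z2-z3) = 7 * 7 = 49
Step 3: Cross-ratio = 40/49 = 40/49

40/49


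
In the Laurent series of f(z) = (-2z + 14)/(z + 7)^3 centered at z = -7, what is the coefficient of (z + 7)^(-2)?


Step 1: Write the numerator in powers of (z + 7): -2z + 14 = -2(z + 7) + (-2*(-7) + 14) = -2(z + 7) + 28
Step 2: Divide by (z + 7)^3: f(z) = 28(z + 7)^(-3) - 2(z + 7)^(-2)
Step 3: This finite sum is the Laurent series of f about z = -7.
Step 4: Coefficient of (z + 7)^(-2) = coefficient of (z + 7) in the re-centred numerator = -2

-2


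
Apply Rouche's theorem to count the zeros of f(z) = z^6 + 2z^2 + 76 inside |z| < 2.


Step 1: On |z| = 2 the three terms have sizes |z^6| = 2^6 = 64, |2z^2| = 2*2^2 = 8, |76| = 76
Step 2: The dominant term is g(z) = 76; let h(z) = z^6 + 2z^2 so f = g + h
Step 3: On |z| = 2: |g| = 76 and |h| <= 64 + 8 = 72
Step 4: Since 76 > 72, |h| < |g| on |z| = 2, so by Rouche f has the same number of zeros as g inside |z| < 2
Step 5: g(z) = 76 is a nonzero constant with no zeros inside |z| < 2. Answer = 0

0


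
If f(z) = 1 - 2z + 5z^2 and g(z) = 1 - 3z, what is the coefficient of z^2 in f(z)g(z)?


Step 1: z^2 term in f*g comes from: (1)*(0) + (-2z)*(-3z) + (5z^2)*(1)
Step 2: = 0 + 6 + 5
Step 3: = 11

11


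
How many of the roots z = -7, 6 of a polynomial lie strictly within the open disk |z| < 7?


Step 1: Check each root:
  z = -7: |-7| = 7 >= 7
  z = 6: |6| = 6 < 7
Step 2: Count = 1

1


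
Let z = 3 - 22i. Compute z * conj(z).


Step 1: conj(z) = 3 + 22i
Step 2: z * conj(z) = 3^2 + (-22)^2
Step 3: = 9 + 484 = 493

493


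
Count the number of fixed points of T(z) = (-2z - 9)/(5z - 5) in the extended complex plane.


Step 1: Fixed points satisfy T(z) = z
Step 2: 5z^2 - 3z + 9 = 0
Step 3: Discriminant = (-3)^2 - 4*5*9 = -171
Step 4: Number of fixed points = 2

2


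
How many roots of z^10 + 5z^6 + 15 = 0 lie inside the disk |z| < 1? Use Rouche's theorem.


Step 1: On |z| = 1 the three terms have sizes |z^10| = 1^10 = 1, |5z^6| = 5*1^6 = 5, |15| = 15
Step 2: The dominant term is g(z) = 15; let h(z) = z^10 + 5z^6 so f = g + h
Step 3: On |z| = 1: |g| = 15 and |h| <= 1 + 5 = 6
Step 4: Since 15 > 6, |h| < |g| on |z| = 1, so by Rouche f has the same number of zeros as g inside |z| < 1
Step 5: g(z) = 15 is a nonzero constant with no zeros inside |z| < 1. Answer = 0

0


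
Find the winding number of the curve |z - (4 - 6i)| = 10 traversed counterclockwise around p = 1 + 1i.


Step 1: Center c = (4, -6), radius = 10
Step 2: |p - c|^2 = (-3)^2 + 7^2 = 58
Step 3: r^2 = 100
Step 4: |p-c| < r so winding number = 1

1


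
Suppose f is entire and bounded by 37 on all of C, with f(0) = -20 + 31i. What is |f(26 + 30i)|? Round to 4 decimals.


Step 1: By Liouville's theorem, a bounded entire function is constant.
Step 2: f(z) = f(0) = -20 + 31i for all z.
Step 3: |f(w)| = |-20 + 31i| = sqrt(400 + 961)
Step 4: = 36.8917

36.8917


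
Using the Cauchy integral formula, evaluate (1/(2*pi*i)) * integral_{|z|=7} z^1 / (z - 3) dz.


Step 1: f(z) = z^1, a = 3 is inside |z| = 7
Step 2: By Cauchy integral formula: (1/(2pi*i)) * integral = f(a)
Step 3: f(3) = 3^1 = 3

3


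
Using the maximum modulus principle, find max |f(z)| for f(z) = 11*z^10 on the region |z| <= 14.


Step 1: On |z| = 14, |f(z)| = 11 * |z|^10 = 11 * 14^10
Step 2: By maximum modulus principle, maximum is on boundary.
Step 3: Maximum = 11 * 289254654976 = 3181801204736

3181801204736


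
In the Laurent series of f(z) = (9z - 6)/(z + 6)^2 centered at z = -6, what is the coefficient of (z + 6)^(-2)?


Step 1: Write the numerator in powers of (z + 6): 9z - 6 = 9(z + 6) + (9*(-6) - 6) = 9(z + 6) - 60
Step 2: Divide by (z + 6)^2: f(z) = -60(z + 6)^(-2) + 9(z + 6)^(-1)
Step 3: This finite sum is the Laurent series of f about z = -6.
Step 4: Coefficient of (z + 6)^(-2) = 9*(-6) - 6 = -60

-60


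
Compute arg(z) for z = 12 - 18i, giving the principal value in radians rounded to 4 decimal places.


Step 1: z = 12 - 18i
Step 2: arg(z) = atan2(-18, 12)
Step 3: arg(z) = -0.9828

-0.9828


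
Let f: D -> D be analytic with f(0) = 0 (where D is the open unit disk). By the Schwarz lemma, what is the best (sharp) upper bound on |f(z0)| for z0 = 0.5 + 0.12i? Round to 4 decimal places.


Step 1: Schwarz lemma: if f: D -> D is analytic with f(0) = 0, then |f(z)| <= |z| for all z in D, and this is sharp (f(z) = z).
Step 2: |z0|^2 = 0.5^2 + 0.12^2 = 0.2644
Step 3: |z0| = sqrt(0.2644) = 0.514198
Step 4: Best bound = |z0| = 0.5142

0.5142


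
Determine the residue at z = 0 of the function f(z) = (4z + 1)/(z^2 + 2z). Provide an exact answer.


Step 1: Q(z) = z^2 + 2z = (z)(z + 2)
Step 2: Q'(z) = 2z + 2
Step 3: Q'(0) = 2, P(0) = 1
Step 4: Res = P(0)/Q'(0) = 1/2 = 1/2

1/2


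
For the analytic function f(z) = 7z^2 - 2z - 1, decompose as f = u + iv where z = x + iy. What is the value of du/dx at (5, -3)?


Step 1: f(z) = 7(x+iy)^2 - 2(x+iy) - 1
Step 2: u = 7(x^2 - y^2) - 2x - 1
Step 3: u_x = 14x - 2
Step 4: At (5, -3): u_x = 70 - 2 = 68

68


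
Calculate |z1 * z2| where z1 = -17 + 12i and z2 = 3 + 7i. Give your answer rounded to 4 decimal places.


Step 1: |z1| = sqrt((-17)^2 + 12^2) = sqrt(433)
Step 2: |z2| = sqrt(3^2 + 7^2) = sqrt(58)
Step 3: |z1*z2| = |z1|*|z2| = sqrt(433) * sqrt(58) = sqrt(433 * 58) = sqrt(25114)
Step 4: = 158.474

158.474


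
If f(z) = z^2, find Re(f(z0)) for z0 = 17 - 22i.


Step 1: z0 = 17 - 22i
Step 2: z0^2 = 17^2 - (-22)^2 - 748i
Step 3: real part = 289 - 484 = -195

-195


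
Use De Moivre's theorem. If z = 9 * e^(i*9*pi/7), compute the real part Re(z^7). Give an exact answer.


Step 1: By De Moivre's theorem, z^7 = 9^7 * e^(i*7*9*pi/7) = 4782969 * (cos(9*pi) + i*sin(9*pi))
Step 2: |z|^7 = 9^7 = 4782969
Step 3: Reduce the angle mod 2*pi: 9*pi - 8*pi = pi
Step 4: cos(pi) = -1
Step 5: Re(z^7) = 4782969 * (-1) = -4782969

-4782969


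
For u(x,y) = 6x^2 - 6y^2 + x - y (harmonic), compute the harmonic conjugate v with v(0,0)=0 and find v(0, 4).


Step 1: v_x = -u_y = 12y + 1
Step 2: v_y = u_x = 12x + 1
Step 3: v = 12xy + x + y + C
Step 4: v(0,0) = 0 => C = 0
Step 5: v(0, 4) = 4

4


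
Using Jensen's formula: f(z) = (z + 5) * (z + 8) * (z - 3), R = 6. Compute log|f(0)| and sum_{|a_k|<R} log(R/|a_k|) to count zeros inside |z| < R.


Jensen's formula: (1/2pi)*integral log|f(Re^it)|dt = log|f(0)| + sum_{|a_k|<R} log(R/|a_k|)
Step 1: f(0) = 5 * 8 * (-3) = -120
Step 2: log|f(0)| = log|-5| + log|-8| + log|3| = 4.7875
Step 3: Zeros inside |z| < 6: -5, 3
Step 4: Jensen sum = log(6/5) + log(6/3) = 0.8755
Step 5: n(R) = number of terms in the Jensen sum = count of zeros inside |z| < 6 = 2

2


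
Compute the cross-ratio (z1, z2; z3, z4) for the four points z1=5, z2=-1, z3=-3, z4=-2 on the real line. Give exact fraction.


Step 1: (z1-z3)(z2-z4) = 8 * 1 = 8
Step 2: (z1-z4)(z2-z3) = 7 * 2 = 14
Step 3: Cross-ratio = 8/14 = 4/7

4/7


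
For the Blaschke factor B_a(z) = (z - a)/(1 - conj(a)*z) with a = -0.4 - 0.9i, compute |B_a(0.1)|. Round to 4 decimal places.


Step 1: Numerator z0 - a = 0.1 - (-0.4 - 0.9i) = 0.5 + 0.9i
Step 2: Denominator 1 - conj(a)*z0 = 1 - (-0.4 + 0.9i)*0.1 = 1.04 - 0.09i
Step 3: |z0 - a|^2 = 0.5^2 + 0.9^2 = 1.06; |1 - conj(a)*z0|^2 = 1.04^2 + (-0.09)^2 = 1.0897
Step 4: |B_a(0.1)| = sqrt(1.06 / 1.0897) = sqrt(0.972745)
Step 5: = 0.9863

0.9863


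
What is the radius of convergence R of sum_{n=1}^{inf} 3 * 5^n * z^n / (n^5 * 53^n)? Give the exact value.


Step 1: General term a_n = 3 * 5^n / (n^5 * 53^n)
Step 2: By the root test, |a_n|^(1/n) = 3^(1/n) * 5 / (n^(5/n) * 53) -> 5/53 as n -> infinity (since 3^(1/n) -> 1 and n^(5/n) -> 1)
Step 3: R = 1/lim|a_n|^(1/n) = 53/5

53/5


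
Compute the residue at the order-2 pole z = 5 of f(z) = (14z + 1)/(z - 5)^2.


Step 1: Pole of order 2 at z = 5
Step 2: Res = lim d/dz [(z - 5)^2 * f(z)] as z -> 5
Step 3: (z - 5)^2 * f(z) = 14z + 1
Step 4: d/dz[14z + 1] = 14

14


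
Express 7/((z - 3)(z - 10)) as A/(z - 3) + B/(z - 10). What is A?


Step 1: Multiply both sides by (z - 3) and set z = 3
Step 2: A = 7 / (3 - 10)
Step 3: A = 7 / (-7)
Step 4: A = -1

-1


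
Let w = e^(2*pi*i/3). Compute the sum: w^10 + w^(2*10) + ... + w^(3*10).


Step 1: The sum sum_{j=1}^{n} w^(k*j) equals n if n | k, else 0.
Step 2: Here n = 3, k = 10
Step 3: Does n divide k? 3 | 10 -> False
Step 4: Sum = 0

0


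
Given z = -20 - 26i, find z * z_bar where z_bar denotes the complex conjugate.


Step 1: conj(z) = -20 + 26i
Step 2: z * conj(z) = (-20)^2 + (-26)^2
Step 3: = 400 + 676 = 1076

1076


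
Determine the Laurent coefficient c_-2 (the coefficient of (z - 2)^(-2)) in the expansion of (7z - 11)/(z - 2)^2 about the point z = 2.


Step 1: Write the numerator in powers of (z - 2): 7z - 11 = 7(z - 2) + (7*2 - 11) = 7(z - 2) + 3
Step 2: Divide by (z - 2)^2: f(z) = 3(z - 2)^(-2) + 7(z - 2)^(-1)
Step 3: This finite sum is the Laurent series of f about z = 2.
Step 4: Coefficient of (z - 2)^(-2) = 7*2 - 11 = 3

3


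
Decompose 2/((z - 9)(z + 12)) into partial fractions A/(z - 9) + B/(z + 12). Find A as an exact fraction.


Step 1: Multiply both sides by (z - 9) and set z = 9
Step 2: A = 2 / (9 + 12)
Step 3: A = 2 / 21
Step 4: A = 2/21

2/21


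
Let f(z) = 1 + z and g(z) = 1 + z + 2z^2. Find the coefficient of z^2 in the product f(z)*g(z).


Step 1: z^2 term in f*g comes from: (1)*(2z^2) + (z)*(z) + (0)*(1)
Step 2: = 2 + 1 + 0
Step 3: = 3

3


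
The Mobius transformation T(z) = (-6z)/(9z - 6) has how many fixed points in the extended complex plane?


Step 1: Fixed points satisfy T(z) = z
Step 2: 9z^2 = 0
Step 3: Discriminant = 0^2 - 4*9*0 = 0
Step 4: Number of fixed points = 1

1


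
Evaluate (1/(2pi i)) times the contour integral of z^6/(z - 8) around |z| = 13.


Step 1: f(z) = z^6, a = 8 is inside |z| = 13
Step 2: By Cauchy integral formula: (1/(2pi*i)) * integral = f(a)
Step 3: f(8) = 8^6 = 262144

262144


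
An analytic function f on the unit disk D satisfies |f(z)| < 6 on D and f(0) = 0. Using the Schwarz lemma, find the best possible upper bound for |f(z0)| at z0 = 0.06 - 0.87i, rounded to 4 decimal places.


Step 1: g = f/6 maps D -> D with g(0) = 0, so by the Schwarz lemma |g(z)| <= |z|, i.e. |f(z)| <= 6|z|; this is sharp (f(z) = 6z).
Step 2: |z0|^2 = 0.06^2 + (-0.87)^2 = 0.7605
Step 3: |z0| = sqrt(0.7605) = 0.872067
Step 4: Best bound = 6 * |z0| = 6 * 0.872067 = 5.2324

5.2324


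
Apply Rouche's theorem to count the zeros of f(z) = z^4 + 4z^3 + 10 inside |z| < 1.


Step 1: On |z| = 1 the three terms have sizes |z^4| = 1^4 = 1, |4z^3| = 4*1^3 = 4, |10| = 10
Step 2: The dominant term is g(z) = 10; let h(z) = z^4 + 4z^3 so f = g + h
Step 3: On |z| = 1: |g| = 10 and |h| <= 1 + 4 = 5
Step 4: Since 10 > 5, |h| < |g| on |z| = 1, so by Rouche f has the same number of zeros as g inside |z| < 1
Step 5: g(z) = 10 is a nonzero constant with no zeros inside |z| < 1. Answer = 0

0


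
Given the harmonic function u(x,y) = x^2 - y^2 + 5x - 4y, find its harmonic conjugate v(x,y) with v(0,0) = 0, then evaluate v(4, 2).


Step 1: v_x = -u_y = 2y + 4
Step 2: v_y = u_x = 2x + 5
Step 3: v = 2xy + 4x + 5y + C
Step 4: v(0,0) = 0 => C = 0
Step 5: v(4, 2) = 42

42


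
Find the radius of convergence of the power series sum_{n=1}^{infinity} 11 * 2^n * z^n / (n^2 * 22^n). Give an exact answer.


Step 1: General term a_n = 11 * 2^n / (n^2 * 22^n)
Step 2: By the root test, |a_n|^(1/n) = 11^(1/n) * 2 / (n^(2/n) * 22) -> 2/22 as n -> infinity (since 11^(1/n) -> 1 and n^(2/n) -> 1)
Step 3: R = 1/lim|a_n|^(1/n) = 22/2 = 11

11


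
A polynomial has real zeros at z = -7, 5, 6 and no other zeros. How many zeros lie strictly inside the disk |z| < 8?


Step 1: Check each root:
  z = -7: |-7| = 7 < 8
  z = 5: |5| = 5 < 8
  z = 6: |6| = 6 < 8
Step 2: Count = 3

3


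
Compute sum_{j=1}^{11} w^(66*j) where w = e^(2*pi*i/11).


Step 1: The sum sum_{j=1}^{n} w^(k*j) equals n if n | k, else 0.
Step 2: Here n = 11, k = 66
Step 3: Does n divide k? 11 | 66 -> True
Step 4: Sum = 11

11


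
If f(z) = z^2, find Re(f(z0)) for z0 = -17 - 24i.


Step 1: z0 = -17 - 24i
Step 2: z0^2 = (-17)^2 - (-24)^2 + 816i
Step 3: real part = 289 - 576 = -287

-287


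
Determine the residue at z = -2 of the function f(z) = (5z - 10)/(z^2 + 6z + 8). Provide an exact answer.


Step 1: Q(z) = z^2 + 6z + 8 = (z + 2)(z + 4)
Step 2: Q'(z) = 2z + 6
Step 3: Q'(-2) = 2, P(-2) = -20
Step 4: Res = P(-2)/Q'(-2) = -20/2 = -10

-10


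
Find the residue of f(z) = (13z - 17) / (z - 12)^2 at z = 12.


Step 1: Pole of order 2 at z = 12
Step 2: Res = lim d/dz [(z - 12)^2 * f(z)] as z -> 12
Step 3: (z - 12)^2 * f(z) = 13z - 17
Step 4: d/dz[13z - 17] = 13

13


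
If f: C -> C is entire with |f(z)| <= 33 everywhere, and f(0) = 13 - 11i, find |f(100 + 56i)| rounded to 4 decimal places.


Step 1: By Liouville's theorem, a bounded entire function is constant.
Step 2: f(z) = f(0) = 13 - 11i for all z.
Step 3: |f(w)| = |13 - 11i| = sqrt(169 + 121)
Step 4: = 17.0294

17.0294


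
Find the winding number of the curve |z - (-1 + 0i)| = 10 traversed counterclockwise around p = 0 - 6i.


Step 1: Center c = (-1, 0), radius = 10
Step 2: |p - c|^2 = 1^2 + (-6)^2 = 37
Step 3: r^2 = 100
Step 4: |p-c| < r so winding number = 1

1


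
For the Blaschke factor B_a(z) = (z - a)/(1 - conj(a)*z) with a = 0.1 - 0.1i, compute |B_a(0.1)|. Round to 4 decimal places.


Step 1: Numerator z0 - a = 0.1 - (0.1 - 0.1i) = 0 + 0.1i
Step 2: Denominator 1 - conj(a)*z0 = 1 - (0.1 + 0.1i)*0.1 = 0.99 - 0.01i
Step 3: |z0 - a|^2 = 0^2 + 0.1^2 = 0.01; |1 - conj(a)*z0|^2 = 0.99^2 + (-0.01)^2 = 0.9802
Step 4: |B_a(0.1)| = sqrt(0.01 / 0.9802) = sqrt(0.010202)
Step 5: = 0.101

0.101


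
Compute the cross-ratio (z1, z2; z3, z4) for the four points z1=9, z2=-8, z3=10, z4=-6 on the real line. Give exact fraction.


Step 1: (z1-z3)(z2-z4) = (-1) * (-2) = 2
Step 2: (z1-z4)(z2-z3) = 15 * (-18) = -270
Step 3: Cross-ratio = -2/270 = -1/135

-1/135


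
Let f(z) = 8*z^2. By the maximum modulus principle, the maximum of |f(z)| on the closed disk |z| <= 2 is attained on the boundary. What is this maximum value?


Step 1: On |z| = 2, |f(z)| = 8 * |z|^2 = 8 * 2^2
Step 2: By maximum modulus principle, maximum is on boundary.
Step 3: Maximum = 8 * 4 = 32

32


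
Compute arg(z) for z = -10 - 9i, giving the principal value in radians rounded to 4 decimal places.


Step 1: z = -10 - 9i
Step 2: arg(z) = atan2(-9, -10)
Step 3: arg(z) = -2.4088

-2.4088


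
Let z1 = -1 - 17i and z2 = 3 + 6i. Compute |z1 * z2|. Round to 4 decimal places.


Step 1: |z1| = sqrt((-1)^2 + (-17)^2) = sqrt(290)
Step 2: |z2| = sqrt(3^2 + 6^2) = sqrt(45)
Step 3: |z1*z2| = |z1|*|z2| = sqrt(290) * sqrt(45) = sqrt(290 * 45) = sqrt(13050)
Step 4: = 114.2366

114.2366


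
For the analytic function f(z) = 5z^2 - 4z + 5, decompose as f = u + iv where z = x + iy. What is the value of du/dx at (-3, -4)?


Step 1: f(z) = 5(x+iy)^2 - 4(x+iy) + 5
Step 2: u = 5(x^2 - y^2) - 4x + 5
Step 3: u_x = 10x - 4
Step 4: At (-3, -4): u_x = -30 - 4 = -34

-34


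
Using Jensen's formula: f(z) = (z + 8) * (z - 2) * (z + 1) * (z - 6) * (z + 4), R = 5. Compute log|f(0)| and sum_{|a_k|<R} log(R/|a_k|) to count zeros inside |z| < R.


Jensen's formula: (1/2pi)*integral log|f(Re^it)|dt = log|f(0)| + sum_{|a_k|<R} log(R/|a_k|)
Step 1: f(0) = 8 * (-2) * 1 * (-6) * 4 = 384
Step 2: log|f(0)| = log|-8| + log|2| + log|-1| + log|6| + log|-4| = 5.9506
Step 3: Zeros inside |z| < 5: 2, -1, -4
Step 4: Jensen sum = log(5/2) + log(5/1) + log(5/4) = 2.7489
Step 5: n(R) = number of terms in the Jensen sum = count of zeros inside |z| < 5 = 3

3


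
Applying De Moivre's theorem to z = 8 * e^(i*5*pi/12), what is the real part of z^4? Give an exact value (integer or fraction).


Step 1: By De Moivre's theorem, z^4 = 8^4 * e^(i*4*5*pi/12) = 4096 * (cos(5*pi/3) + i*sin(5*pi/3))
Step 2: |z|^4 = 8^4 = 4096
Step 3: The angle 5*pi/3 already lies in [0, 2*pi)
Step 4: cos(5*pi/3) = 1/2
Step 5: Re(z^4) = 4096 * 1/2 = 2048

2048


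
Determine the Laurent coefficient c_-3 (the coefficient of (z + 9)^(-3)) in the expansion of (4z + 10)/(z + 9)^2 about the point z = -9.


Step 1: Write the numerator in powers of (z + 9): 4z + 10 = 4(z + 9) + (4*(-9) + 10) = 4(z + 9) - 26
Step 2: Divide by (z + 9)^2: f(z) = -26(z + 9)^(-2) + 4(z + 9)^(-1)
Step 3: This finite sum is the Laurent series of f about z = -9.
Step 4: Only the powers -2 and -1 appear, so the coefficient of (z + 9)^(-3) = 0

0


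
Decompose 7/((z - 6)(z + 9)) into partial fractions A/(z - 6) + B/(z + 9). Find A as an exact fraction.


Step 1: Multiply both sides by (z - 6) and set z = 6
Step 2: A = 7 / (6 + 9)
Step 3: A = 7 / 15
Step 4: A = 7/15

7/15


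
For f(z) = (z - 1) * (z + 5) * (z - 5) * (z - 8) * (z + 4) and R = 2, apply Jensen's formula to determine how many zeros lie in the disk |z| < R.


Jensen's formula: (1/2pi)*integral log|f(Re^it)|dt = log|f(0)| + sum_{|a_k|<R} log(R/|a_k|)
Step 1: f(0) = (-1) * 5 * (-5) * (-8) * 4 = -800
Step 2: log|f(0)| = log|1| + log|-5| + log|5| + log|8| + log|-4| = 6.6846
Step 3: Zeros inside |z| < 2: 1
Step 4: Jensen sum = log(2/1) = 0.6931
Step 5: n(R) = number of terms in the Jensen sum = count of zeros inside |z| < 2 = 1

1


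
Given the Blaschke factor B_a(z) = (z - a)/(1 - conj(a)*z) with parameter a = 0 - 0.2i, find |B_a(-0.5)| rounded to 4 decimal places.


Step 1: Numerator z0 - a = -0.5 - (0 - 0.2i) = -0.5 + 0.2i
Step 2: Denominator 1 - conj(a)*z0 = 1 - (0 + 0.2i)*(-0.5) = 1 + 0.1i
Step 3: |z0 - a|^2 = (-0.5)^2 + 0.2^2 = 0.29; |1 - conj(a)*z0|^2 = 1^2 + 0.1^2 = 1.01
Step 4: |B_a(-0.5)| = sqrt(0.29 / 1.01) = sqrt(0.287129)
Step 5: = 0.5358

0.5358


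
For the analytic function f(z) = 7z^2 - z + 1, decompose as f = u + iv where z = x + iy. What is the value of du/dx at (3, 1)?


Step 1: f(z) = 7(x+iy)^2 - (x+iy) + 1
Step 2: u = 7(x^2 - y^2) - x + 1
Step 3: u_x = 14x - 1
Step 4: At (3, 1): u_x = 42 - 1 = 41

41


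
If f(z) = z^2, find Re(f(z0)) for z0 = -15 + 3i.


Step 1: z0 = -15 + 3i
Step 2: z0^2 = (-15)^2 - 3^2 - 90i
Step 3: real part = 225 - 9 = 216

216


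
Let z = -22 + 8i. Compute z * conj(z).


Step 1: conj(z) = -22 - 8i
Step 2: z * conj(z) = (-22)^2 + 8^2
Step 3: = 484 + 64 = 548

548


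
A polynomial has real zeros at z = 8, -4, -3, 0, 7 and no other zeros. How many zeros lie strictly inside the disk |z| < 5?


Step 1: Check each root:
  z = 8: |8| = 8 >= 5
  z = -4: |-4| = 4 < 5
  z = -3: |-3| = 3 < 5
  z = 0: |0| = 0 < 5
  z = 7: |7| = 7 >= 5
Step 2: Count = 3

3


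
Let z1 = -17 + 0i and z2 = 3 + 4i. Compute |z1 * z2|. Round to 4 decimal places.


Step 1: |z1| = sqrt((-17)^2 + 0^2) = sqrt(289)
Step 2: |z2| = sqrt(3^2 + 4^2) = sqrt(25)
Step 3: |z1*z2| = |z1|*|z2| = sqrt(289) * sqrt(25) = sqrt(289 * 25) = sqrt(7225)
Step 4: = 85.0

85.0


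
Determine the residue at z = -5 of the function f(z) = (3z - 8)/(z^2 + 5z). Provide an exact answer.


Step 1: Q(z) = z^2 + 5z = (z + 5)(z)
Step 2: Q'(z) = 2z + 5
Step 3: Q'(-5) = -5, P(-5) = -23
Step 4: Res = P(-5)/Q'(-5) = -23/(-5) = 23/5

23/5


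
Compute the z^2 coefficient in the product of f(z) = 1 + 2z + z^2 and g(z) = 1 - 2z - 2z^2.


Step 1: z^2 term in f*g comes from: (1)*(-2z^2) + (2z)*(-2z) + (z^2)*(1)
Step 2: = -2 - 4 + 1
Step 3: = -5

-5


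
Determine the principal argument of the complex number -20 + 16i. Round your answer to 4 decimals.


Step 1: z = -20 + 16i
Step 2: arg(z) = atan2(16, -20)
Step 3: arg(z) = 2.4669

2.4669


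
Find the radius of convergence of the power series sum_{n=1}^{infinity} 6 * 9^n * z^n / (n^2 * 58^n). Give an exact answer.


Step 1: General term a_n = 6 * 9^n / (n^2 * 58^n)
Step 2: By the root test, |a_n|^(1/n) = 6^(1/n) * 9 / (n^(2/n) * 58) -> 9/58 as n -> infinity (since 6^(1/n) -> 1 and n^(2/n) -> 1)
Step 3: R = 1/lim|a_n|^(1/n) = 58/9

58/9


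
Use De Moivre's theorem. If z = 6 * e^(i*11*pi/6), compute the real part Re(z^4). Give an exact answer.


Step 1: By De Moivre's theorem, z^4 = 6^4 * e^(i*4*11*pi/6) = 1296 * (cos(22*pi/3) + i*sin(22*pi/3))
Step 2: |z|^4 = 6^4 = 1296
Step 3: Reduce the angle mod 2*pi: 22*pi/3 - 6*pi = 4*pi/3
Step 4: cos(4*pi/3) = -1/2
Step 5: Re(z^4) = 1296 * (-1/2) = -648

-648


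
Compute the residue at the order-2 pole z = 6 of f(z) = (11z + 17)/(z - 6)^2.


Step 1: Pole of order 2 at z = 6
Step 2: Res = lim d/dz [(z - 6)^2 * f(z)] as z -> 6
Step 3: (z - 6)^2 * f(z) = 11z + 17
Step 4: d/dz[11z + 17] = 11

11


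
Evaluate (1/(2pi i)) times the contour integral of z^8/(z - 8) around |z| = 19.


Step 1: f(z) = z^8, a = 8 is inside |z| = 19
Step 2: By Cauchy integral formula: (1/(2pi*i)) * integral = f(a)
Step 3: f(8) = 8^8 = 16777216

16777216


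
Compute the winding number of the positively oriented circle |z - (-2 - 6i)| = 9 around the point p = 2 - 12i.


Step 1: Center c = (-2, -6), radius = 9
Step 2: |p - c|^2 = 4^2 + (-6)^2 = 52
Step 3: r^2 = 81
Step 4: |p-c| < r so winding number = 1

1


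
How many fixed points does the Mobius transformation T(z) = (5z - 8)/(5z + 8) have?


Step 1: Fixed points satisfy T(z) = z
Step 2: 5z^2 + 3z + 8 = 0
Step 3: Discriminant = 3^2 - 4*5*8 = -151
Step 4: Number of fixed points = 2

2


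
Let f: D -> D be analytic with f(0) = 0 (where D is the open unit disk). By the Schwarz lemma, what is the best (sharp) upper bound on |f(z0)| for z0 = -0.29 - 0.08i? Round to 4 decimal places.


Step 1: Schwarz lemma: if f: D -> D is analytic with f(0) = 0, then |f(z)| <= |z| for all z in D, and this is sharp (f(z) = z).
Step 2: |z0|^2 = (-0.29)^2 + (-0.08)^2 = 0.0905
Step 3: |z0| = sqrt(0.0905) = 0.300832
Step 4: Best bound = |z0| = 0.3008

0.3008


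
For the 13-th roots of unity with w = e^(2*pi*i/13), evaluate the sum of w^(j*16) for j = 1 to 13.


Step 1: The sum sum_{j=1}^{n} w^(k*j) equals n if n | k, else 0.
Step 2: Here n = 13, k = 16
Step 3: Does n divide k? 13 | 16 -> False
Step 4: Sum = 0

0


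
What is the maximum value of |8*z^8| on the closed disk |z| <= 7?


Step 1: On |z| = 7, |f(z)| = 8 * |z|^8 = 8 * 7^8
Step 2: By maximum modulus principle, maximum is on boundary.
Step 3: Maximum = 8 * 5764801 = 46118408

46118408


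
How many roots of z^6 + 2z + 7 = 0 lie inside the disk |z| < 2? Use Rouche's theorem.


Step 1: On |z| = 2 the three terms have sizes |z^6| = 2^6 = 64, |2z| = 2*2 = 4, |7| = 7
Step 2: The dominant term is g(z) = z^6; let h(z) = 2z + 7 so f = g + h
Step 3: On |z| = 2: |g| = 64 and |h| <= 4 + 7 = 11
Step 4: Since 64 > 11, |h| < |g| on |z| = 2, so by Rouche f has the same number of zeros as g inside |z| < 2
Step 5: g(z) = z^6 has 6 zeros (all at the origin) inside |z| < 2. Answer = 6

6


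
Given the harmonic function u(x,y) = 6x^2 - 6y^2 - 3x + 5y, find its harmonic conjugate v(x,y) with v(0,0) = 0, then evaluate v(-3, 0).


Step 1: v_x = -u_y = 12y - 5
Step 2: v_y = u_x = 12x - 3
Step 3: v = 12xy - 5x - 3y + C
Step 4: v(0,0) = 0 => C = 0
Step 5: v(-3, 0) = 15

15


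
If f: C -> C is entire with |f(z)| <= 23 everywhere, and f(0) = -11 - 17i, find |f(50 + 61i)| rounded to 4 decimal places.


Step 1: By Liouville's theorem, a bounded entire function is constant.
Step 2: f(z) = f(0) = -11 - 17i for all z.
Step 3: |f(w)| = |-11 - 17i| = sqrt(121 + 289)
Step 4: = 20.2485

20.2485


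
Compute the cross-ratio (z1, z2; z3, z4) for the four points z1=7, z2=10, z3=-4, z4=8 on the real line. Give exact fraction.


Step 1: (z1-z3)(z2-z4) = 11 * 2 = 22
Step 2: (z1-z4)(z2-z3) = (-1) * 14 = -14
Step 3: Cross-ratio = -22/14 = -11/7

-11/7


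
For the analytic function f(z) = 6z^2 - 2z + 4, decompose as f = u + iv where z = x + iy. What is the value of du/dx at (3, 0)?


Step 1: f(z) = 6(x+iy)^2 - 2(x+iy) + 4
Step 2: u = 6(x^2 - y^2) - 2x + 4
Step 3: u_x = 12x - 2
Step 4: At (3, 0): u_x = 36 - 2 = 34

34


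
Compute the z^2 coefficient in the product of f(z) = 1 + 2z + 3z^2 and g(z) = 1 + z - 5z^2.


Step 1: z^2 term in f*g comes from: (1)*(-5z^2) + (2z)*(z) + (3z^2)*(1)
Step 2: = -5 + 2 + 3
Step 3: = 0

0


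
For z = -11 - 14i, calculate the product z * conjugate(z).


Step 1: conj(z) = -11 + 14i
Step 2: z * conj(z) = (-11)^2 + (-14)^2
Step 3: = 121 + 196 = 317

317


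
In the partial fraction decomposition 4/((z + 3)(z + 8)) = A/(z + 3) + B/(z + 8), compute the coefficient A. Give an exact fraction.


Step 1: Multiply both sides by (z + 3) and set z = -3
Step 2: A = 4 / (-3 + 8)
Step 3: A = 4 / 5
Step 4: A = 4/5

4/5


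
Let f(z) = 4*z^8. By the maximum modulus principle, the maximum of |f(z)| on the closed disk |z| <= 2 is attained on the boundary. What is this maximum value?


Step 1: On |z| = 2, |f(z)| = 4 * |z|^8 = 4 * 2^8
Step 2: By maximum modulus principle, maximum is on boundary.
Step 3: Maximum = 4 * 256 = 1024

1024
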